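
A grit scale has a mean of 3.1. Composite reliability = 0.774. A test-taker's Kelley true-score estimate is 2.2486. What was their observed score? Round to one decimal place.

T̂ = ρX + (1 − ρ)μ  ⇒  X = (T̂ − (1 − ρ)μ) / ρ
X = (2.2486 − 0.226 × 3.1) / 0.774 = (2.2486 − 0.7006) / 0.774 = 1.5480 / 0.774 = 2.000

2.0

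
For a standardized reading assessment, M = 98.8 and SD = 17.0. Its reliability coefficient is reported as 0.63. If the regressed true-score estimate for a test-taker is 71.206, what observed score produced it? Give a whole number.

T̂ = ρX + (1 − ρ)μ  ⇒  X = (T̂ − (1 − ρ)μ) / ρ
X = (71.206 − 0.37 × 98.8) / 0.63 = (71.206 − 36.556) / 0.63 = 34.650 / 0.63 = 55.00

55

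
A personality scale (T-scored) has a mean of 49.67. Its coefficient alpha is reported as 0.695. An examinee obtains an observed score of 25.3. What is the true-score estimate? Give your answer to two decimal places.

T̂ = 0.695(25.3) + 0.305(49.67) = 17.5835 + 15.14935 = 32.733 → 32.73

32.73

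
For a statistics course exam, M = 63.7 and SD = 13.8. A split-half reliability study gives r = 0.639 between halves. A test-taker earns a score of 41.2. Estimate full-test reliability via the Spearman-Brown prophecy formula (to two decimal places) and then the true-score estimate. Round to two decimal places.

Spearman-Brown: ρ = 2r/(1 + r) = 2(0.639)/(1 + 0.639) = 1.2780/1.639 = 0.7797 → 0.78
Kelley's formula gives T̂ = 0.78·41.2 + 0.22·63.7 = 32.136 + 14.014 = 46.150.

46.15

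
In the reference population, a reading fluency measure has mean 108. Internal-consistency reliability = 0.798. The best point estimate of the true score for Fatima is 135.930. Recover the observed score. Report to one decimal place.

143.0

T̂ = ρX + (1 − ρ)μ  ⇒  X = (T̂ − (1 − ρ)μ) / ρ
X = (135.930 − 0.202 × 108) / 0.798 = (135.930 − 21.816) / 0.798 = 114.114 / 0.798 = 143.000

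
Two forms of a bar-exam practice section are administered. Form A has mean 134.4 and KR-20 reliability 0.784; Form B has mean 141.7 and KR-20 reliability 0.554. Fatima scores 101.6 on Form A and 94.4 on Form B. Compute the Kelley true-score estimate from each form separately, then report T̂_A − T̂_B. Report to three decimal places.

-6.811

T̂_A = 0.784(101.6) + 0.216(134.4) = 108.68480
T̂_B = 0.554(94.4) + 0.446(141.7) = 115.49580
T̂_A − T̂_B = -6.81100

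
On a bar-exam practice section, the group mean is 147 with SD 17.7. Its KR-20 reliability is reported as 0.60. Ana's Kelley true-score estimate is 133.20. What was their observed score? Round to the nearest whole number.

T̂ = ρX + (1 − ρ)μ  ⇒  X = (T̂ − (1 − ρ)μ) / ρ
X = (133.20 − 0.40 × 147) / 0.60 = (133.20 − 58.80) / 0.60 = 74.40 / 0.60 = 124.00

124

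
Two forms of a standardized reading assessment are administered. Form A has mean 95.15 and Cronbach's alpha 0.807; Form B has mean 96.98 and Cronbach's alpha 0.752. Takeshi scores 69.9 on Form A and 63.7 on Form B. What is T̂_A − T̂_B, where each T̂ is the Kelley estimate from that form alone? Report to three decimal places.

2.820

T̂_A = 0.807(69.9) + 0.193(95.15) = 74.77325
T̂_B = 0.752(63.7) + 0.248(96.98) = 71.95344
T̂_A − T̂_B = 2.81981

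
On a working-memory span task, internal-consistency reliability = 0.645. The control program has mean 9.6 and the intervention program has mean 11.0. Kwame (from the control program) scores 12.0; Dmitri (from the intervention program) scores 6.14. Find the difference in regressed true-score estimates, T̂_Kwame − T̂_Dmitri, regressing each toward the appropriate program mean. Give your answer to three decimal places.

T̂_Kwame = 0.645(12.0) + 0.355(9.6) = 11.14800
T̂_Dmitri = 0.645(6.14) + 0.355(11.0) = 7.86530
Difference = 11.14800 − 7.86530 = 3.28270

3.283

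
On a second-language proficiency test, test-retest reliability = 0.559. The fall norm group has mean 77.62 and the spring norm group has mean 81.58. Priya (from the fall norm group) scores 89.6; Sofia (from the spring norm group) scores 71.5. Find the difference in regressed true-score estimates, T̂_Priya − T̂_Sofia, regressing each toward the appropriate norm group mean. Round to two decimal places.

8.37

T̂_Priya = 0.559(89.6) + 0.441(77.62) = 84.3168
T̂_Sofia = 0.559(71.5) + 0.441(81.58) = 75.9453
Difference = 84.3168 − 75.9453 = 8.3715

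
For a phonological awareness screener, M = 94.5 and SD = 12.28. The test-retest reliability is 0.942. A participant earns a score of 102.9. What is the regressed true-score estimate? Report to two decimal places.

102.41

Kelley's formula gives T̂ = 0.942·102.9 + 0.058·94.5 = 96.9318 + 5.4810 = 102.413.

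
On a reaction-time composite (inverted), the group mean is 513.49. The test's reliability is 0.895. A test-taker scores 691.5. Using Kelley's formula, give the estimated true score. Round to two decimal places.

672.81

Weight the observed score by reliability and the mean by (1 − reliability): T̂ = 0.895·691.5 + 0.105·513.49 = 618.8925 + 53.91645 = 672.809.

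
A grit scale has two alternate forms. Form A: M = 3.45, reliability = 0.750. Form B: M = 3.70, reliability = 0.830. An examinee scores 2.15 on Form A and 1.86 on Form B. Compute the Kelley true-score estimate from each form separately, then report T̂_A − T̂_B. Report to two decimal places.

0.30

T̂_A = 0.750(2.15) + 0.250(3.45) = 2.4750
T̂_B = 0.830(1.86) + 0.170(3.70) = 2.1728
T̂_A − T̂_B = 0.3022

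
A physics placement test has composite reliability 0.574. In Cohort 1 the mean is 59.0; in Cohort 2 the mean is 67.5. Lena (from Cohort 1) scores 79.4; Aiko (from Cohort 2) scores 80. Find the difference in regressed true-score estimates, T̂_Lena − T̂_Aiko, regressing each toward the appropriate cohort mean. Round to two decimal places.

T̂_Lena = 0.574(79.4) + 0.426(59.0) = 70.7096
T̂_Aiko = 0.574(80) + 0.426(67.5) = 74.6750
Difference = 70.7096 − 74.6750 = -3.9654

-3.97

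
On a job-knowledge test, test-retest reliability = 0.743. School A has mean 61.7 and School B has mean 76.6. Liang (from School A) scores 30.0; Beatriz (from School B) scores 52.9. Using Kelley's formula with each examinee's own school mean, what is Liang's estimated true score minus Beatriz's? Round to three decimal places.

T̂_Liang = 0.743(30.0) + 0.257(61.7) = 38.14690
T̂_Beatriz = 0.743(52.9) + 0.257(76.6) = 58.99090
Difference = 38.14690 − 58.99090 = -20.84400

-20.844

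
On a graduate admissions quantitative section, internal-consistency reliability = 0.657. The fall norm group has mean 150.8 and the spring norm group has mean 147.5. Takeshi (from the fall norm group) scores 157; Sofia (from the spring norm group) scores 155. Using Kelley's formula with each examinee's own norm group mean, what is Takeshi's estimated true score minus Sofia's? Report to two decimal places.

T̂_Takeshi = 0.657(157) + 0.343(150.8) = 154.8734
T̂_Sofia = 0.657(155) + 0.343(147.5) = 152.4275
Difference = 154.8734 − 152.4275 = 2.4459

2.45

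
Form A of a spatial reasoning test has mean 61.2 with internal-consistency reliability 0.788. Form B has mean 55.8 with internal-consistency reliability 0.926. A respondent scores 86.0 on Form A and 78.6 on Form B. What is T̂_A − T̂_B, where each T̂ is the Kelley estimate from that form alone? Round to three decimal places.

T̂_A = 0.788(86.0) + 0.212(61.2) = 80.74240
T̂_B = 0.926(78.6) + 0.074(55.8) = 76.91280
T̂_A − T̂_B = 3.82960

3.830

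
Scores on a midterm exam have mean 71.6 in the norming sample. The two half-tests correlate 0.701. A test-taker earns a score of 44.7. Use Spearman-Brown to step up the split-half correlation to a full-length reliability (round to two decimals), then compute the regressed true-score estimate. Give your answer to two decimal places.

49.54

Spearman-Brown: ρ = 2r/(1 + r) = 2(0.701)/(1 + 0.701) = 1.4020/1.701 = 0.8242 → 0.82
T̂ = ρX + (1 − ρ)μ
  = 0.82 × 44.7 + 0.18 × 71.6
  = 36.654 + 12.888
  = 49.542
  ≈ 49.54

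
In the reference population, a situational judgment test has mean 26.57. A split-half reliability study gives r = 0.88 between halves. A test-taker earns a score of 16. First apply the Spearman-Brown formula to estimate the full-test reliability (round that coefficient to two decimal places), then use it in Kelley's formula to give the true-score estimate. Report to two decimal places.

Spearman-Brown: ρ = 2r/(1 + r) = 2(0.88)/(1 + 0.88) = 1.760/1.88 = 0.9362 → 0.94
Kelley's formula gives T̂ = 0.94·16 + 0.06·26.57 = 15.04 + 1.5942 = 16.634.

16.63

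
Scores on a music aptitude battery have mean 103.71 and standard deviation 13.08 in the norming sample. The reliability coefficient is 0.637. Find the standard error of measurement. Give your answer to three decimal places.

SEM = SD · √(1 − ρ) = 13.08 × √0.363 = 13.08 × 0.6025 = 7.8806

7.881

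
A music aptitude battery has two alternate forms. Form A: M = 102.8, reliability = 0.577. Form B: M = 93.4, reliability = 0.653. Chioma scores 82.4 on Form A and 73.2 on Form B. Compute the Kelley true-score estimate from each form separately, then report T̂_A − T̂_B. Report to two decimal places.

10.82

T̂_A = 0.577(82.4) + 0.423(102.8) = 91.0292
T̂_B = 0.653(73.2) + 0.347(93.4) = 80.2094
T̂_A − T̂_B = 10.8198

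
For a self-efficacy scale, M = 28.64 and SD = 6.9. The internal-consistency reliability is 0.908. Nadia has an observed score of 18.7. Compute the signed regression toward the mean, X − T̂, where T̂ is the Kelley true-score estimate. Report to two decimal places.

-0.91

Kelley's formula gives T̂ = 0.908·18.7 + 0.092·28.64 = 16.9796 + 2.63488 = 19.6145.
X − T̂ = 18.7 − 19.614 = -0.914 → -0.91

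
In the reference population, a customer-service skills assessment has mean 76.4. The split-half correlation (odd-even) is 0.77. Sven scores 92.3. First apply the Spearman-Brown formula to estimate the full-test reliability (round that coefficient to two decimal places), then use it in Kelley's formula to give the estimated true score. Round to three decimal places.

Spearman-Brown: ρ = 2r/(1 + r) = 2(0.77)/(1 + 0.77) = 1.540/1.77 = 0.8701 → 0.87
T̂ = ρX + (1 − ρ)μ
  = 0.87 × 92.3 + 0.13 × 76.4
  = 80.301 + 9.932
  = 90.2330
  ≈ 90.233

90.233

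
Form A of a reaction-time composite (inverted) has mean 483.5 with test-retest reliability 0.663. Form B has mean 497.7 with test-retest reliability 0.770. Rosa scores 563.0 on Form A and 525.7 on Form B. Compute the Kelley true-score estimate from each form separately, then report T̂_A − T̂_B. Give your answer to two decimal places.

16.95

T̂_A = 0.663(563.0) + 0.337(483.5) = 536.2085
T̂_B = 0.770(525.7) + 0.230(497.7) = 519.2600
T̂_A − T̂_B = 16.9485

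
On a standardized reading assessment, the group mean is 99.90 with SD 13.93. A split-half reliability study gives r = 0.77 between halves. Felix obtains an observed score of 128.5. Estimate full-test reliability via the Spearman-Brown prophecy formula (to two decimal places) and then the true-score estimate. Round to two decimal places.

124.78

Spearman-Brown: ρ = 2r/(1 + r) = 2(0.77)/(1 + 0.77) = 1.540/1.77 = 0.8701 → 0.87
T̂ = 0.87(128.5) + 0.13(99.90) = 111.795 + 12.9870 = 124.782 → 124.78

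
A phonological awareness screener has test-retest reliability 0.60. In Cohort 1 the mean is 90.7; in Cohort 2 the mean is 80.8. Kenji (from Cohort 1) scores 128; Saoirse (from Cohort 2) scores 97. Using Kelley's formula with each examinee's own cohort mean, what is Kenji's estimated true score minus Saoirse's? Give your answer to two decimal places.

22.56

T̂_Kenji = 0.60(128) + 0.40(90.7) = 113.0800
T̂_Saoirse = 0.60(97) + 0.40(80.8) = 90.5200
Difference = 113.0800 − 90.5200 = 22.5600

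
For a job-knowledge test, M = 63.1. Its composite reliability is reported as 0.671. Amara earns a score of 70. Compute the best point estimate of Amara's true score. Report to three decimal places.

67.730

T̂ = 0.671(70) + 0.329(63.1) = 46.970 + 20.7599 = 67.7299 → 67.730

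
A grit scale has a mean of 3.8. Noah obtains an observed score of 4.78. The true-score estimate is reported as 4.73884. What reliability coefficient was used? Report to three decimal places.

T̂ = ρX + (1 − ρ)μ  ⇒  T̂ − μ = ρ(X − μ)
ρ = (T̂ − μ)/(X − μ) = (4.73884 − 3.8) / (4.78 − 3.8) = 0.93884 / 0.98 = 0.95800

0.958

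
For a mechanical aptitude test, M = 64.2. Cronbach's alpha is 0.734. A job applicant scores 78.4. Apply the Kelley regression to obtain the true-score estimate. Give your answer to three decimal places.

Weight the observed score by reliability and the mean by (1 − reliability): T̂ = 0.734·78.4 + 0.266·64.2 = 57.5456 + 17.0772 = 74.6228.

74.623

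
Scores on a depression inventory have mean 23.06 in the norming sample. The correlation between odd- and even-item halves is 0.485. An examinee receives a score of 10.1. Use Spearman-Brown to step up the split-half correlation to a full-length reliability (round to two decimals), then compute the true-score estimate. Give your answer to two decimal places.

Spearman-Brown: ρ = 2r/(1 + r) = 2(0.485)/(1 + 0.485) = 0.9700/1.485 = 0.6532 → 0.65
T̂ = ρX + (1 − ρ)μ
  = 0.65 × 10.1 + 0.35 × 23.06
  = 6.565 + 8.0710
  = 14.636
  ≈ 14.64

14.64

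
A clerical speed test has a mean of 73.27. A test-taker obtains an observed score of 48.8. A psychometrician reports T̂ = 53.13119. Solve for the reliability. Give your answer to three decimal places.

T̂ = ρX + (1 − ρ)μ  ⇒  T̂ − μ = ρ(X − μ)
ρ = (T̂ − μ)/(X − μ) = (53.13119 − 73.27) / (48.8 − 73.27) = -20.13881 / -24.47 = 0.82300

0.823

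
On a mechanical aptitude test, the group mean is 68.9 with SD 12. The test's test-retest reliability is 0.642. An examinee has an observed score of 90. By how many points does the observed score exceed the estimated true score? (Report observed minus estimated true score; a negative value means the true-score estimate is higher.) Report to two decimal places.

7.55

Weight the observed score by reliability and the mean by (1 − reliability): T̂ = 0.642·90 + 0.358·68.9 = 57.780 + 24.6662 = 82.4462.
X − T̂ = 90 − 82.446 = 7.554 → 7.55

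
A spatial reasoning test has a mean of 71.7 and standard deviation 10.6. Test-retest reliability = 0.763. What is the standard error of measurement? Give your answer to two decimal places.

SEM = SD · √(1 − ρ) = 10.6 × √0.237 = 10.6 × 0.4868 = 5.160

5.16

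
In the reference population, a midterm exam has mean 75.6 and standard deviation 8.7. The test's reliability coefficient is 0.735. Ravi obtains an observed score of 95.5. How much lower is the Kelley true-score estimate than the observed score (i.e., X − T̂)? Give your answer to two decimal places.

Kelley's formula gives T̂ = 0.735·95.5 + 0.265·75.6 = 70.1925 + 20.0340 = 90.2265.
X − T̂ = 95.5 − 90.226 = 5.274 → 5.27

5.27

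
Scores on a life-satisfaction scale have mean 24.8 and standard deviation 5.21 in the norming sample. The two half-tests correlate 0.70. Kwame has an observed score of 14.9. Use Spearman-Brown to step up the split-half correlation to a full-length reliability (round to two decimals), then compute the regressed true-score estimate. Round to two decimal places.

16.68

Spearman-Brown: ρ = 2r/(1 + r) = 2(0.70)/(1 + 0.70) = 1.400/1.70 = 0.8235 → 0.82
T̂ = ρX + (1 − ρ)μ
  = 0.82 × 14.9 + 0.18 × 24.8
  = 12.218 + 4.464
  = 16.682
  ≈ 16.68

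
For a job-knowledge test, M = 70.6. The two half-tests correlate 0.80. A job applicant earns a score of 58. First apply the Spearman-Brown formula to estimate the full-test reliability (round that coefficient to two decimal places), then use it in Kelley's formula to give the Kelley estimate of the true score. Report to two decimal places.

Spearman-Brown: ρ = 2r/(1 + r) = 2(0.80)/(1 + 0.80) = 1.600/1.80 = 0.8889 → 0.89
T̂ = 0.89(58) + 0.11(70.6) = 51.62 + 7.766 = 59.386 → 59.39

59.39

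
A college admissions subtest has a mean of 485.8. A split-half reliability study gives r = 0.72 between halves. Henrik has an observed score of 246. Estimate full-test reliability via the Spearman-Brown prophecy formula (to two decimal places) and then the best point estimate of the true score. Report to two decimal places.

Spearman-Brown: ρ = 2r/(1 + r) = 2(0.72)/(1 + 0.72) = 1.440/1.72 = 0.8372 → 0.84
T̂ = 0.84(246) + 0.16(485.8) = 206.64 + 77.728 = 284.368 → 284.37

284.37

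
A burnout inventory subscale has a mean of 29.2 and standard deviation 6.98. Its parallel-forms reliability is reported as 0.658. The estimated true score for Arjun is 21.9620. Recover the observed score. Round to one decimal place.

T̂ = ρX + (1 − ρ)μ  ⇒  X = (T̂ − (1 − ρ)μ) / ρ
X = (21.9620 − 0.342 × 29.2) / 0.658 = (21.9620 − 9.9864) / 0.658 = 11.9756 / 0.658 = 18.200

18.2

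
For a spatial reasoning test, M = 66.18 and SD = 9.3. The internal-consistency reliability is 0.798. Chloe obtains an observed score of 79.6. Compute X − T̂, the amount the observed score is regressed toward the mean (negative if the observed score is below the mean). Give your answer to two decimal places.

2.71

Kelley's formula gives T̂ = 0.798·79.6 + 0.202·66.18 = 63.5208 + 13.36836 = 76.8892.
X − T̂ = 79.6 − 76.889 = 2.711 → 2.71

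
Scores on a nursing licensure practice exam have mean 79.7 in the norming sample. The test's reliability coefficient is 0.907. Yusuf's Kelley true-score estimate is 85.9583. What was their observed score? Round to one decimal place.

T̂ = ρX + (1 − ρ)μ  ⇒  X = (T̂ − (1 − ρ)μ) / ρ
X = (85.9583 − 0.093 × 79.7) / 0.907 = (85.9583 − 7.4121) / 0.907 = 78.5462 / 0.907 = 86.600

86.6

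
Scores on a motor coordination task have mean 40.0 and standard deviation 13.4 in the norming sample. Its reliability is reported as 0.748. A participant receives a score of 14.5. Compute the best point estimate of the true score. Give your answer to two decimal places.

T̂ = 0.748(14.5) + 0.252(40.0) = 10.8460 + 10.0800 = 20.926 → 20.93

20.93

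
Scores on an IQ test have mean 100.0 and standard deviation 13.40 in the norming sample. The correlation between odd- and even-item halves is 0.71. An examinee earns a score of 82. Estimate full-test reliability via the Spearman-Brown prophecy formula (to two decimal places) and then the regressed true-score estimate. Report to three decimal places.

Spearman-Brown: ρ = 2r/(1 + r) = 2(0.71)/(1 + 0.71) = 1.420/1.71 = 0.8304 → 0.83
T̂ = 0.83(82) + 0.17(100.0) = 68.06 + 17.000 = 85.0600 → 85.060

85.060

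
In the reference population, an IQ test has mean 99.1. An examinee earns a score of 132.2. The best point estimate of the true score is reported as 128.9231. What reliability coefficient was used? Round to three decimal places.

0.901

T̂ = ρX + (1 − ρ)μ  ⇒  T̂ − μ = ρ(X − μ)
ρ = (T̂ − μ)/(X − μ) = (128.9231 − 99.1) / (132.2 − 99.1) = 29.8231 / 33.1 = 0.90100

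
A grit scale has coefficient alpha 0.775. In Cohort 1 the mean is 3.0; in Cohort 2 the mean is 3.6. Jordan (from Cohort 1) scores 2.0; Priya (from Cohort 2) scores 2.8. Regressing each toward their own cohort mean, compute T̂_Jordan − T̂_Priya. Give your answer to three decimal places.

T̂_Jordan = 0.775(2.0) + 0.225(3.0) = 2.22500
T̂_Priya = 0.775(2.8) + 0.225(3.6) = 2.98000
Difference = 2.22500 − 2.98000 = -0.75500

-0.755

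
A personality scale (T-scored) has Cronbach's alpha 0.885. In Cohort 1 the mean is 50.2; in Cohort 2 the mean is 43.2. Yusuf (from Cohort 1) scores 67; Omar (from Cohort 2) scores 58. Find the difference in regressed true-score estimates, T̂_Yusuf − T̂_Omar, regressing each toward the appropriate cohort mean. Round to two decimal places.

8.77

T̂_Yusuf = 0.885(67) + 0.115(50.2) = 65.0680
T̂_Omar = 0.885(58) + 0.115(43.2) = 56.2980
Difference = 65.0680 − 56.2980 = 8.7700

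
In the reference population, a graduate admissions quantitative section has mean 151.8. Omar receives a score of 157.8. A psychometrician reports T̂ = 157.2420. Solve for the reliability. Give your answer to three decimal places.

T̂ = ρX + (1 − ρ)μ  ⇒  T̂ − μ = ρ(X − μ)
ρ = (T̂ − μ)/(X − μ) = (157.2420 − 151.8) / (157.8 − 151.8) = 5.4420 / 6.0 = 0.90700

0.907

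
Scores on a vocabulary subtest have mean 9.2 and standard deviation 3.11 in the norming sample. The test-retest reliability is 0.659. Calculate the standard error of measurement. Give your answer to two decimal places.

1.82

SEM = SD · √(1 − ρ) = 3.11 × √0.341 = 3.11 × 0.5840 = 1.816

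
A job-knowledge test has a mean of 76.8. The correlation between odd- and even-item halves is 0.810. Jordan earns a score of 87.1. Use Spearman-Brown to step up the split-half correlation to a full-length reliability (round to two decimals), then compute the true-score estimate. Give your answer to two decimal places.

Spearman-Brown: ρ = 2r/(1 + r) = 2(0.810)/(1 + 0.810) = 1.6200/1.810 = 0.8950 → 0.90
T̂ = 0.90(87.1) + 0.10(76.8) = 78.390 + 7.680 = 86.070 → 86.07

86.07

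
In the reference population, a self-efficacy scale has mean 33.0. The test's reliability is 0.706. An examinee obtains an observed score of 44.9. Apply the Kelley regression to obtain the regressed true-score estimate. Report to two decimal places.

41.40

Kelley's formula gives T̂ = 0.706·44.9 + 0.294·33.0 = 31.6994 + 9.7020 = 41.401.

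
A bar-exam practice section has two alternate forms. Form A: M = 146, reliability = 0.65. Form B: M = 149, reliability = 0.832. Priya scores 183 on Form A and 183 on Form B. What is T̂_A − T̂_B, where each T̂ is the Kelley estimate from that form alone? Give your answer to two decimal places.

T̂_A = 0.65(183) + 0.35(146) = 170.0500
T̂_B = 0.832(183) + 0.168(149) = 177.2880
T̂_A − T̂_B = -7.2380

-7.24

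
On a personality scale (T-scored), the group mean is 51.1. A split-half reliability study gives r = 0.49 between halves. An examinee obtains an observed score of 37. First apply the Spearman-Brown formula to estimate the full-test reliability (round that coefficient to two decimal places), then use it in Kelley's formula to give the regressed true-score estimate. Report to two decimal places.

41.79

Spearman-Brown: ρ = 2r/(1 + r) = 2(0.49)/(1 + 0.49) = 0.980/1.49 = 0.6577 → 0.66
Weight the observed score by reliability and the mean by (1 − reliability): T̂ = 0.66·37 + 0.34·51.1 = 24.42 + 17.374 = 41.794.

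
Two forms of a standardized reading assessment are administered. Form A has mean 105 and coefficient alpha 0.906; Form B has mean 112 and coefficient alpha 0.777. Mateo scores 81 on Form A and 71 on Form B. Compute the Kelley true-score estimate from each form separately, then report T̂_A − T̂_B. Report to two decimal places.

3.11

T̂_A = 0.906(81) + 0.094(105) = 83.2560
T̂_B = 0.777(71) + 0.223(112) = 80.1430
T̂_A − T̂_B = 3.1130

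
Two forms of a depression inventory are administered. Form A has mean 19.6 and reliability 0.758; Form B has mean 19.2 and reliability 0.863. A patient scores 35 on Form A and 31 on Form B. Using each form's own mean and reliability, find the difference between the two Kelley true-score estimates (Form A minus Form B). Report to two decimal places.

T̂_A = 0.758(35) + 0.242(19.6) = 31.2732
T̂_B = 0.863(31) + 0.137(19.2) = 29.3834
T̂_A − T̂_B = 1.8898

1.89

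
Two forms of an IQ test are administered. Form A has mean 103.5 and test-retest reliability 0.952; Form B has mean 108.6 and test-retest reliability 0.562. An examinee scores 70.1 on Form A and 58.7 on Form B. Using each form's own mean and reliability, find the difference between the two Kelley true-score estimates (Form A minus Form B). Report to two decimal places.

T̂_A = 0.952(70.1) + 0.048(103.5) = 71.7032
T̂_B = 0.562(58.7) + 0.438(108.6) = 80.5562
T̂_A − T̂_B = -8.8530

-8.85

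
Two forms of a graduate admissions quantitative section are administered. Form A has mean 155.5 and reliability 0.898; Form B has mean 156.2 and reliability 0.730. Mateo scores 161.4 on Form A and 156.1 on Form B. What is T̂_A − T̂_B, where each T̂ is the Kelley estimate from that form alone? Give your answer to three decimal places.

4.671

T̂_A = 0.898(161.4) + 0.102(155.5) = 160.79820
T̂_B = 0.730(156.1) + 0.270(156.2) = 156.12700
T̂_A − T̂_B = 4.67120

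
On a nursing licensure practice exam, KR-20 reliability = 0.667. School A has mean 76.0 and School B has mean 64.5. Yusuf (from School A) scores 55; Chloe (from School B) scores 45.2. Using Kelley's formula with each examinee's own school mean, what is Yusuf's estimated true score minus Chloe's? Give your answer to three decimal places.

10.366

T̂_Yusuf = 0.667(55) + 0.333(76.0) = 61.99300
T̂_Chloe = 0.667(45.2) + 0.333(64.5) = 51.62690
Difference = 61.99300 − 51.62690 = 10.36610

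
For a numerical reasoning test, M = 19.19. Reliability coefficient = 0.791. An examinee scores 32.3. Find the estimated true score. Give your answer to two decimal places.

T̂ = 0.791(32.3) + 0.209(19.19) = 25.5493 + 4.01071 = 29.560 → 29.56

29.56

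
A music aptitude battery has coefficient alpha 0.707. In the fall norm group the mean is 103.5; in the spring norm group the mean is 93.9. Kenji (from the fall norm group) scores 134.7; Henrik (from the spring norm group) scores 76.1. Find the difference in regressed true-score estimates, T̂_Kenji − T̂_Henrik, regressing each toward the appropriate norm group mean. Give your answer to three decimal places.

44.243

T̂_Kenji = 0.707(134.7) + 0.293(103.5) = 125.55840
T̂_Henrik = 0.707(76.1) + 0.293(93.9) = 81.31540
Difference = 125.55840 − 81.31540 = 44.24300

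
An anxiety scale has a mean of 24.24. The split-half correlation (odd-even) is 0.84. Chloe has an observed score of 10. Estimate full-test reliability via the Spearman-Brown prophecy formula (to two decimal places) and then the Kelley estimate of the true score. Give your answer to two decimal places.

11.28

Spearman-Brown: ρ = 2r/(1 + r) = 2(0.84)/(1 + 0.84) = 1.680/1.84 = 0.9130 → 0.91
T̂ = 0.91(10) + 0.09(24.24) = 9.10 + 2.1816 = 11.282 → 11.28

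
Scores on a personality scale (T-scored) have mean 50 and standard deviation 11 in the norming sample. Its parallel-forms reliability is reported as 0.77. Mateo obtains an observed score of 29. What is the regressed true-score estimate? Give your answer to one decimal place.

T̂ = ρX + (1 − ρ)μ
  = 0.77 × 29 + 0.23 × 50
  = 22.33 + 11.50
  = 33.83
  ≈ 33.8

33.8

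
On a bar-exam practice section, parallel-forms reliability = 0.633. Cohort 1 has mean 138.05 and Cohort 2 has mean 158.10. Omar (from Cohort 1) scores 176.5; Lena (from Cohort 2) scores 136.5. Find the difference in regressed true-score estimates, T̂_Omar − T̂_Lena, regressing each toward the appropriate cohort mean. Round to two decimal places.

T̂_Omar = 0.633(176.5) + 0.367(138.05) = 162.3889
T̂_Lena = 0.633(136.5) + 0.367(158.10) = 144.4272
Difference = 162.3889 − 144.4272 = 17.9617

17.96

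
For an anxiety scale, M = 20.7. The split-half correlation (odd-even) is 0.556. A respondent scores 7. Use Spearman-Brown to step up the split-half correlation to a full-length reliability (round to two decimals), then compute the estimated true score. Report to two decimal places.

Spearman-Brown: ρ = 2r/(1 + r) = 2(0.556)/(1 + 0.556) = 1.1120/1.556 = 0.7147 → 0.71
T̂ = ρX + (1 − ρ)μ
  = 0.71 × 7 + 0.29 × 20.7
  = 4.97 + 6.003
  = 10.973
  ≈ 10.97

10.97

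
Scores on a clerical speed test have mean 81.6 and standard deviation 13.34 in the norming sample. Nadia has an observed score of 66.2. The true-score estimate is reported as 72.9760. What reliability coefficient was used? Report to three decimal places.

0.560

T̂ = ρX + (1 − ρ)μ  ⇒  T̂ − μ = ρ(X − μ)
ρ = (T̂ − μ)/(X − μ) = (72.9760 − 81.6) / (66.2 − 81.6) = -8.6240 / -15.4 = 0.56000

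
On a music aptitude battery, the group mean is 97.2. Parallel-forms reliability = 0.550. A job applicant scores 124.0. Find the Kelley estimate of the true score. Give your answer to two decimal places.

111.94

T̂ = 0.550(124.0) + 0.450(97.2) = 68.2000 + 43.7400 = 111.940 → 111.94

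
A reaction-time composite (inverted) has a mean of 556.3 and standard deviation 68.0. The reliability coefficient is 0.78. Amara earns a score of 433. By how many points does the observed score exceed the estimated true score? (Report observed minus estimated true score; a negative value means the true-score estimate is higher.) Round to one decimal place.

T̂ = 0.78(433) + 0.22(556.3) = 337.74 + 122.386 = 460.126 → 460.13
X − T̂ = 433 − 460.13 = -27.13 → -27.1

-27.1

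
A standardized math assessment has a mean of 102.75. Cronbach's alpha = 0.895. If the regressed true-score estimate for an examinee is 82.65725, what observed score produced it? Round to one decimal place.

T̂ = ρX + (1 − ρ)μ  ⇒  X = (T̂ − (1 − ρ)μ) / ρ
X = (82.65725 − 0.105 × 102.75) / 0.895 = (82.65725 − 10.78875) / 0.895 = 71.86850 / 0.895 = 80.300

80.3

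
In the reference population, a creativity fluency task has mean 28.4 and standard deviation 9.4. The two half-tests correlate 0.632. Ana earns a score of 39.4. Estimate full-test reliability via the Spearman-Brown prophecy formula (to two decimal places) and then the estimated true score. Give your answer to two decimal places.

36.87

Spearman-Brown: ρ = 2r/(1 + r) = 2(0.632)/(1 + 0.632) = 1.2640/1.632 = 0.7745 → 0.77
Weight the observed score by reliability and the mean by (1 − reliability): T̂ = 0.77·39.4 + 0.23·28.4 = 30.338 + 6.532 = 36.870.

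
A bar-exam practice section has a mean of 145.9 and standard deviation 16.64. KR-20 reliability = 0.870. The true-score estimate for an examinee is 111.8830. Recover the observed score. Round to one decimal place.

T̂ = ρX + (1 − ρ)μ  ⇒  X = (T̂ − (1 − ρ)μ) / ρ
X = (111.8830 − 0.130 × 145.9) / 0.870 = (111.8830 − 18.9670) / 0.870 = 92.9160 / 0.870 = 106.800

106.8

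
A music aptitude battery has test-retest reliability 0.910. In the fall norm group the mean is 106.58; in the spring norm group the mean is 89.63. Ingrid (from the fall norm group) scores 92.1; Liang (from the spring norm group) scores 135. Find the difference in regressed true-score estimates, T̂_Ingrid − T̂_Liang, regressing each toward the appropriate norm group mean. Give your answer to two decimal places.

T̂_Ingrid = 0.910(92.1) + 0.090(106.58) = 93.4032
T̂_Liang = 0.910(135) + 0.090(89.63) = 130.9167
Difference = 93.4032 − 130.9167 = -37.5135

-37.51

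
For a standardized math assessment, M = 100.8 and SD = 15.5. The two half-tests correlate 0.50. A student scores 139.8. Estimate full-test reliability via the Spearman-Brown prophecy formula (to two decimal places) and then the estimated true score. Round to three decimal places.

Spearman-Brown: ρ = 2r/(1 + r) = 2(0.50)/(1 + 0.50) = 1.000/1.50 = 0.6667 → 0.67
T̂ = 0.67(139.8) + 0.33(100.8) = 93.666 + 33.264 = 126.9300 → 126.930

126.930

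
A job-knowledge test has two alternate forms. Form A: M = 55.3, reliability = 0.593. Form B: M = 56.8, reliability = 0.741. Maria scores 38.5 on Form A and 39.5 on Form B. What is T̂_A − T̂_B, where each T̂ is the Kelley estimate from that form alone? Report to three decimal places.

1.357

T̂_A = 0.593(38.5) + 0.407(55.3) = 45.33760
T̂_B = 0.741(39.5) + 0.259(56.8) = 43.98070
T̂_A − T̂_B = 1.35690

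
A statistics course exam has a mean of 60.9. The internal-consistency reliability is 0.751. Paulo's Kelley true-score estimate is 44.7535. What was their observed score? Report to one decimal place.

39.4

T̂ = ρX + (1 − ρ)μ  ⇒  X = (T̂ − (1 − ρ)μ) / ρ
X = (44.7535 − 0.249 × 60.9) / 0.751 = (44.7535 − 15.1641) / 0.751 = 29.5894 / 0.751 = 39.400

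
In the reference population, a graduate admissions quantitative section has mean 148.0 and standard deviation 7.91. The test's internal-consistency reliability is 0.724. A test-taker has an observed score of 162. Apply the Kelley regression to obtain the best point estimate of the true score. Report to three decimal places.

Regress the observed score toward the mean by the unreliability: T̂ = 0.724·162 + 0.276·148.0 = 117.288 + 40.8480 = 158.1360.

158.136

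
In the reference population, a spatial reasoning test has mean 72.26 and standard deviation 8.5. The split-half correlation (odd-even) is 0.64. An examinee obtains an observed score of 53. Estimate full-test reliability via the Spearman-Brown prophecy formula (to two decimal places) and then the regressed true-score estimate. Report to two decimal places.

Spearman-Brown: ρ = 2r/(1 + r) = 2(0.64)/(1 + 0.64) = 1.280/1.64 = 0.7805 → 0.78
Weight the observed score by reliability and the mean by (1 − reliability): T̂ = 0.78·53 + 0.22·72.26 = 41.34 + 15.8972 = 57.237.

57.24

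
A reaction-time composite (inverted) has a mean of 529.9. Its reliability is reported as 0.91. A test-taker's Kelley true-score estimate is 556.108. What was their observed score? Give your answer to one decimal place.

558.7

T̂ = ρX + (1 − ρ)μ  ⇒  X = (T̂ − (1 − ρ)μ) / ρ
X = (556.108 − 0.09 × 529.9) / 0.91 = (556.108 − 47.691) / 0.91 = 508.417 / 0.91 = 558.700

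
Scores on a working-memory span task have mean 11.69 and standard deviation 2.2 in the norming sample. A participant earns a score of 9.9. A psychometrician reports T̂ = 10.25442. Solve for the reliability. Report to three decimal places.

0.802

T̂ = ρX + (1 − ρ)μ  ⇒  T̂ − μ = ρ(X − μ)
ρ = (T̂ − μ)/(X − μ) = (10.25442 − 11.69) / (9.9 − 11.69) = -1.43558 / -1.79 = 0.80200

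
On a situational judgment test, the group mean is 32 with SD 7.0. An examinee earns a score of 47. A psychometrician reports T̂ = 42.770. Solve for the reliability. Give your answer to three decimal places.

0.718

T̂ = ρX + (1 − ρ)μ  ⇒  T̂ − μ = ρ(X − μ)
ρ = (T̂ − μ)/(X − μ) = (42.770 − 32) / (47 − 32) = 10.770 / 15.0 = 0.71800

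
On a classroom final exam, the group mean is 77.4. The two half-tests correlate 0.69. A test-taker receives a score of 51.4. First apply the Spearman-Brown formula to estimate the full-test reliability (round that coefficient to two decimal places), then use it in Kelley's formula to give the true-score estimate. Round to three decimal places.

56.080

Spearman-Brown: ρ = 2r/(1 + r) = 2(0.69)/(1 + 0.69) = 1.380/1.69 = 0.8166 → 0.82
T̂ = 0.82(51.4) + 0.18(77.4) = 42.148 + 13.932 = 56.0800 → 56.080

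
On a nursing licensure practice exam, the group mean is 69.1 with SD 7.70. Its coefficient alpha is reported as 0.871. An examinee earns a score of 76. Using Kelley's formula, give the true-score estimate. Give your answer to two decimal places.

75.11

T̂ = 0.871(76) + 0.129(69.1) = 66.196 + 8.9139 = 75.110 → 75.11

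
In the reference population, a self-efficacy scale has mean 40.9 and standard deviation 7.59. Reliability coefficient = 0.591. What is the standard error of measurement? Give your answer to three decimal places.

SEM = SD · √(1 − ρ) = 7.59 × √0.409 = 7.59 × 0.6395 = 4.8540

4.854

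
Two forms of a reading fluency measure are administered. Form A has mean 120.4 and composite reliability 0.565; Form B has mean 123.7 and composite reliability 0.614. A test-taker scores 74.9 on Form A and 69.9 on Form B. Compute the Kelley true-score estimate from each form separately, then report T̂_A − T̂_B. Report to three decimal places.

4.026

T̂_A = 0.565(74.9) + 0.435(120.4) = 94.69250
T̂_B = 0.614(69.9) + 0.386(123.7) = 90.66680
T̂_A − T̂_B = 4.02570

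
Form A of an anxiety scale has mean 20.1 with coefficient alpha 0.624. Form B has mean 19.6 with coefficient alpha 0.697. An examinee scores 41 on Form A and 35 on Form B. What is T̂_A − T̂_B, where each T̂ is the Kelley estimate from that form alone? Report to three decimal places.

T̂_A = 0.624(41) + 0.376(20.1) = 33.14160
T̂_B = 0.697(35) + 0.303(19.6) = 30.33380
T̂_A − T̂_B = 2.80780

2.808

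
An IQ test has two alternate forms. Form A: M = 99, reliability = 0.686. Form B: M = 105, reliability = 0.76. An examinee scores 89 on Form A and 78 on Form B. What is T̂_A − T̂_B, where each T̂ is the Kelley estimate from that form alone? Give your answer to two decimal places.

T̂_A = 0.686(89) + 0.314(99) = 92.1400
T̂_B = 0.76(78) + 0.24(105) = 84.4800
T̂_A − T̂_B = 7.6600

7.66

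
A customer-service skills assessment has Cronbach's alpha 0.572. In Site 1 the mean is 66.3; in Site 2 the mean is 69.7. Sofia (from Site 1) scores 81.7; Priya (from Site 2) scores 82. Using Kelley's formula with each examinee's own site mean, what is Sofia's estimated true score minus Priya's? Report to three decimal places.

T̂_Sofia = 0.572(81.7) + 0.428(66.3) = 75.10880
T̂_Priya = 0.572(82) + 0.428(69.7) = 76.73560
Difference = 75.10880 − 76.73560 = -1.62680

-1.627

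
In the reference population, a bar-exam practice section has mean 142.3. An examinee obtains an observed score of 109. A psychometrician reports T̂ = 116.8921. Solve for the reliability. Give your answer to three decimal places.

0.763

T̂ = ρX + (1 − ρ)μ  ⇒  T̂ − μ = ρ(X − μ)
ρ = (T̂ − μ)/(X − μ) = (116.8921 − 142.3) / (109 − 142.3) = -25.4079 / -33.3 = 0.76300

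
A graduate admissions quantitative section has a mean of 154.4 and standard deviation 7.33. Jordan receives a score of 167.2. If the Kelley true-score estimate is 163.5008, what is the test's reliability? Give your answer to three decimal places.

T̂ = ρX + (1 − ρ)μ  ⇒  T̂ − μ = ρ(X − μ)
ρ = (T̂ − μ)/(X − μ) = (163.5008 − 154.4) / (167.2 − 154.4) = 9.1008 / 12.8 = 0.71100

0.711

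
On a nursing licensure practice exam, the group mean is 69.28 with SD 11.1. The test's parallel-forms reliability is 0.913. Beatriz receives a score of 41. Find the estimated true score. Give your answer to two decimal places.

43.46

Kelley's formula gives T̂ = 0.913·41 + 0.087·69.28 = 37.433 + 6.02736 = 43.460.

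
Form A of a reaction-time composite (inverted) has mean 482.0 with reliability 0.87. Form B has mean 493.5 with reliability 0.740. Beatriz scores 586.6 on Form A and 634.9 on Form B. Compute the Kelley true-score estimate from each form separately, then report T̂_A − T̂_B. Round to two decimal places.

T̂_A = 0.87(586.6) + 0.13(482.0) = 573.0020
T̂_B = 0.740(634.9) + 0.260(493.5) = 598.1360
T̂_A − T̂_B = -25.1340

-25.13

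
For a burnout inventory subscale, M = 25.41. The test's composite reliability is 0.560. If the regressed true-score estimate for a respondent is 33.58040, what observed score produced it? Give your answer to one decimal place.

40.0

T̂ = ρX + (1 − ρ)μ  ⇒  X = (T̂ − (1 − ρ)μ) / ρ
X = (33.58040 − 0.440 × 25.41) / 0.560 = (33.58040 − 11.18040) / 0.560 = 22.40000 / 0.560 = 40.000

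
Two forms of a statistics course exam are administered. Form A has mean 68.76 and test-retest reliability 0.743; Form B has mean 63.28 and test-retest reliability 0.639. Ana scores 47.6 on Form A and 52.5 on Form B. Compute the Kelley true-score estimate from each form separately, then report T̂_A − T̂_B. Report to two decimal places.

-3.35

T̂_A = 0.743(47.6) + 0.257(68.76) = 53.0381
T̂_B = 0.639(52.5) + 0.361(63.28) = 56.3916
T̂_A − T̂_B = -3.3535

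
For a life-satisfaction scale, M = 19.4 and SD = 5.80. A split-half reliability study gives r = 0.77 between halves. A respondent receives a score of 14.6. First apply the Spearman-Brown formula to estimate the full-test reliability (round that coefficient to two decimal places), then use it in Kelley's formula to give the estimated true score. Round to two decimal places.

15.22

Spearman-Brown: ρ = 2r/(1 + r) = 2(0.77)/(1 + 0.77) = 1.540/1.77 = 0.8701 → 0.87
Regress the observed score toward the mean by the unreliability: T̂ = 0.87·14.6 + 0.13·19.4 = 12.702 + 2.522 = 15.224.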